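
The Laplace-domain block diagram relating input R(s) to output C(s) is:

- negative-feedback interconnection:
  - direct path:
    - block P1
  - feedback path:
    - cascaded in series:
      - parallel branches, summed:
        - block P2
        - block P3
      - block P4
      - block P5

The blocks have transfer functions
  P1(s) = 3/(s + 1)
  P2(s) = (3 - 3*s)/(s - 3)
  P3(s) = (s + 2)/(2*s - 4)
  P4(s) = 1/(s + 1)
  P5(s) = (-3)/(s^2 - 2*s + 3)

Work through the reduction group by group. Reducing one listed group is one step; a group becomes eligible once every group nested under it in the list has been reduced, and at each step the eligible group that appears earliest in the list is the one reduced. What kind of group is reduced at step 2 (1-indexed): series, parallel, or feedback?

Reducing step by step:

[1] sum the parallel branches P2, P3
[2] cascade (P2+P3), P4, P5
[3] close the feedback loop around P1, ((P2+P3)*P4*P5)
Step 2: series.

Answer: series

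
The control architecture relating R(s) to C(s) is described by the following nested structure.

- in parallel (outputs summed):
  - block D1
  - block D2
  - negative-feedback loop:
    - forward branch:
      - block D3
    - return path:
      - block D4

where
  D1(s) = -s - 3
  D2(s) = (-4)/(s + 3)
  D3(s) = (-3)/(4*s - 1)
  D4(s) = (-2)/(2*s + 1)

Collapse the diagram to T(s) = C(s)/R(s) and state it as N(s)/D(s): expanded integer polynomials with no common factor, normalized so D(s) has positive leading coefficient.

First reduce the diagram to T(s).

[1] collapse the loop (D3 forward, D4 return) -> (-6*s - 3)/(8*s^2 + 2*s + 5)
[2] sum the parallel branches D1, D2, [D3/(1+D3*D4)], giving the overall T(s)

Answer: (-8*s^4 - 50*s^3 - 127*s^2 - 77*s - 74)/(8*s^3 + 26*s^2 + 11*s + 15)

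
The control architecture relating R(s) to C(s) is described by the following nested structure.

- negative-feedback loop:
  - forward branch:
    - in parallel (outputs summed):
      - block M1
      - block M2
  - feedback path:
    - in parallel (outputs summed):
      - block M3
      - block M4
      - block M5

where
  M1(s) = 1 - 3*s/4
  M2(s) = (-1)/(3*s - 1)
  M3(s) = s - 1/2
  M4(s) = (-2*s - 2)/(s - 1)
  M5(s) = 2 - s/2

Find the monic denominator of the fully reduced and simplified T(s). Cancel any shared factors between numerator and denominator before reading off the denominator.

First reduce the diagram to T(s).

Step 1: sum the parallel branches M1, M2 = (-9*s^2 + 15*s - 8)/(12*s - 4)
Step 2: combine M3, M4, M5 in parallel = (s^2 - 2*s - 7)/(2*s - 2)
Step 3: reduce the feedback loop with forward (M1+M2) and return (M3+M4+M5) = (18*s^3 - 48*s^2 + 46*s - 16)/(9*s^4 - 33*s^3 - 49*s^2 + 121*s - 64)
The result of step 3 is T(s) in lowest terms. Its denominator has leading coefficient 9; dividing the denominator through by 9 makes it monic.

Answer: s^4 - 11*s^3/3 - 49*s^2/9 + 121*s/9 - 64/9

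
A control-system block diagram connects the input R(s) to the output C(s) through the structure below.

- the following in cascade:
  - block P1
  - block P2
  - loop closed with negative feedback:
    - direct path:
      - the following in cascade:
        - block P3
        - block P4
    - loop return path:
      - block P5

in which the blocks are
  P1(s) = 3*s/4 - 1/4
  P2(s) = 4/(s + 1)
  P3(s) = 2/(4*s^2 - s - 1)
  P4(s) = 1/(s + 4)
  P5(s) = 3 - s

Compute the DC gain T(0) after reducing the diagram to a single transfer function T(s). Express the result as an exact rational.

Step 1. multiply P3, P4 (series); result 2/(4*s^3 + 15*s^2 - 5*s - 4)
Step 2. feedback reduction of (P3*P4), P5; result 2/(4*s^3 + 15*s^2 - 7*s + 2)
Step 3. cascade P1, P2, [(P3*P4)/(1+(P3*P4)*P5)]; result (6*s - 2)/(4*s^4 + 19*s^3 + 8*s^2 - 5*s + 2)
DC gain: substitute s = 0 into T(s) from step 3: T(0) = -2/2 = -1.

Hence the answer: -1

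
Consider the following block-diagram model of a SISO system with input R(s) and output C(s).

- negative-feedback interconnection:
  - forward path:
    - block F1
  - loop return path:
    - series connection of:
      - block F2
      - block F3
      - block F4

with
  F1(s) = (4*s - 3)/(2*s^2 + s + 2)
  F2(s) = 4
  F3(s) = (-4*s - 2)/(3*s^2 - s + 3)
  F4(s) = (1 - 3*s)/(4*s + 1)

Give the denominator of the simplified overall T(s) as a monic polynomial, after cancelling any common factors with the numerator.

The answer is s^5 + 5*s^4/12 + 79*s^3/8 - 97*s^2/24 - 31*s/24 + 5/4.

Reasoning:
Step 1 - reduce the series chain F2, F3, F4; result (48*s^2 + 8*s - 8)/(12*s^3 - s^2 + 11*s + 3)
Step 2 - collapse the loop (F1 forward, (F2*F3*F4) return); result (48*s^4 - 40*s^3 + 47*s^2 - 21*s - 9)/(24*s^5 + 10*s^4 + 237*s^3 - 97*s^2 - 31*s + 30)
Step 2 gives the fully reduced T(s), with no common factor left to cancel. The denominator's leading coefficient is 24, so divide each of its coefficients by 24 to get the monic form.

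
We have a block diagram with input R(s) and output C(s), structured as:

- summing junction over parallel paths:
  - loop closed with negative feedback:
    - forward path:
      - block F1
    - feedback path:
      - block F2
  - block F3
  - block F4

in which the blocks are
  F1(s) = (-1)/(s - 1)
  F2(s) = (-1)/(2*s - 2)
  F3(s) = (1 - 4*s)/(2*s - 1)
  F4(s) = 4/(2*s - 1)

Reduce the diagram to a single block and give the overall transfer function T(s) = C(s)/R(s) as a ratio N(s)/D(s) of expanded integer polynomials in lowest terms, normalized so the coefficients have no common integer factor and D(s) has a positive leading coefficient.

1. close the feedback loop around F1, F2 -> (2 - 2*s)/(2*s^2 - 4*s + 3)
2. combine [F1/(1+F1*F2)], F3, F4 in parallel: this yields T(s), and no further normalization is needed

Hence the answer: (-8*s^3 + 22*s^2 - 26*s + 13)/(4*s^3 - 10*s^2 + 10*s - 3)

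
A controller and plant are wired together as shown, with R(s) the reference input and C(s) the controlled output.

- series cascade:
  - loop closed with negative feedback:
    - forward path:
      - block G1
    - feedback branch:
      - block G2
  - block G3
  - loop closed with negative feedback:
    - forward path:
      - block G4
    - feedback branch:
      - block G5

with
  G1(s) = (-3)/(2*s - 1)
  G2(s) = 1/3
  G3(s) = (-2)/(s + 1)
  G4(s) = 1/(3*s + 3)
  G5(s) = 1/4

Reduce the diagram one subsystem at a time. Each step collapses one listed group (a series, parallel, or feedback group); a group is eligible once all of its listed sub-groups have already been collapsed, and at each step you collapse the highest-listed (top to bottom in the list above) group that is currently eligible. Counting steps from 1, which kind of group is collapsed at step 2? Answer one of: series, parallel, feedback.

Step 1: reduce the feedback loop with forward G1 and return G2
Step 2: reduce the feedback loop with forward G4 and return G5
Step 3: series reduction of [G1/(1+G1*G2)], G3, [G4/(1+G4*G5)]
The group at step 2 is a feedback group.

Final answer: feedback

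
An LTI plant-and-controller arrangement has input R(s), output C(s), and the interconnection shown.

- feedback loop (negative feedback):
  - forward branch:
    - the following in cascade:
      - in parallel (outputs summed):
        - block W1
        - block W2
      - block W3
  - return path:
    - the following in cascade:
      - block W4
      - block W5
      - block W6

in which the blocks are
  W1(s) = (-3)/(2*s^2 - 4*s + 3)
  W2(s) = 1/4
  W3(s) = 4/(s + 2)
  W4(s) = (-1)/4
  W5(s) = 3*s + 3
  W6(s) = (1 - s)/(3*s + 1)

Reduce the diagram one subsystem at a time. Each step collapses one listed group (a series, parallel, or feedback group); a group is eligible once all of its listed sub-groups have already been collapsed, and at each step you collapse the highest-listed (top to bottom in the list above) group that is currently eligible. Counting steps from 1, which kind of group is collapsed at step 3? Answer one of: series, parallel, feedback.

1. add W1, W2 (parallel)
2. series reduction of (W1+W2), W3
3. cascade W4, W5, W6
4. feedback reduction of ((W1+W2)*W3), (W4*W5*W6)
Step 3 collapses a series group.

Final answer: series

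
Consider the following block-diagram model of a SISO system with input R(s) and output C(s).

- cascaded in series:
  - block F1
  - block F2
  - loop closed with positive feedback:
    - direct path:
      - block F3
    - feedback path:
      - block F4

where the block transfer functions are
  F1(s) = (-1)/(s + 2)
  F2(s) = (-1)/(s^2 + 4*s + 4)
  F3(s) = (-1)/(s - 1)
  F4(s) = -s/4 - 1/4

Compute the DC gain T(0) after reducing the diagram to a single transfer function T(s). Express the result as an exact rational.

(1) feedback reduction of F3, F4 gives (-4)/(3*s - 5)
(2) cascade F1, F2, [F3/(1-F3*F4)] gives (-4)/(3*s^4 + 13*s^3 + 6*s^2 - 36*s - 40)
DC gain: substitute s = 0 into T(s) from step 2: T(0) = -4/(-40) = 1/10.

Answer: 1/10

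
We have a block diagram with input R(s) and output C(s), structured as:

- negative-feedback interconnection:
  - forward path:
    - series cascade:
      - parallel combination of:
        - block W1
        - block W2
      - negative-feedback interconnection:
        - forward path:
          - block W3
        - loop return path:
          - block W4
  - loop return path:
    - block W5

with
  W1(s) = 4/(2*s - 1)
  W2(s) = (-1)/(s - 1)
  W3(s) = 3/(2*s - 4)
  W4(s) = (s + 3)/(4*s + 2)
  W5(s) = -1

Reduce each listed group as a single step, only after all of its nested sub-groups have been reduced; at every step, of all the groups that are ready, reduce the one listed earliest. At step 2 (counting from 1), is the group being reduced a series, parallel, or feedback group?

[1] sum the parallel branches W1, W2
[2] feedback reduction of W3, W4
[3] multiply (W1+W2), [W3/(1+W3*W4)] (series)
[4] collapse the loop (((W1+W2)*[W3/(1+W3*W4)]) forward, W5 return)
The group at step 2 is a feedback group.

Answer: feedback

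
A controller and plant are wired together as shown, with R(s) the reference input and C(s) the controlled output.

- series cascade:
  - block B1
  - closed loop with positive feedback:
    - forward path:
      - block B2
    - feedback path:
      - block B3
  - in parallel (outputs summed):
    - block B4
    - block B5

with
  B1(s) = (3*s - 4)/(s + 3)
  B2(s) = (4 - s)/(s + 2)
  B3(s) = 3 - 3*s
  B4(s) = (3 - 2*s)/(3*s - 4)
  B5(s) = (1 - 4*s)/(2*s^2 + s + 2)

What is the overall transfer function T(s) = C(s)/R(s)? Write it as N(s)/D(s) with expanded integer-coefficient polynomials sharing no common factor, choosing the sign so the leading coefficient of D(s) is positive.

Step 1. apply the feedback formula to B2, B3, giving (s - 4)/(3*s^2 - 16*s + 10)
Step 2. reduce the parallel group B4, B5, giving (-4*s^3 - 8*s^2 + 18*s + 2)/(6*s^3 - 5*s^2 + 2*s - 8)
Step 3. cascade B1, [B2/(1-B2*B3)], (B4+B5), which is the overall transfer function T(s) = C(s)/R(s) in lowest terms

Therefore the answer is (-4*s^4 + 8*s^3 + 50*s^2 - 70*s - 8)/(6*s^5 - 11*s^4 - 77*s^3 + 8*s^2 - 46*s + 60).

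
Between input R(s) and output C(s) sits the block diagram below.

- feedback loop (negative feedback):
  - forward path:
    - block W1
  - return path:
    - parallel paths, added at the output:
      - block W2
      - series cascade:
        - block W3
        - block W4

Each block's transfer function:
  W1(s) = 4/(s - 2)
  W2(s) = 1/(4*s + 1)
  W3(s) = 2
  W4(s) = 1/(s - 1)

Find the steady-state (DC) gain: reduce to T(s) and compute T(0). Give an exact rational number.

Reducing step by step:

Step 1. series reduction of W3, W4: 2/(s - 1)
Step 2. sum the parallel branches W2, (W3*W4): (9*s + 1)/(4*s^2 - 3*s - 1)
Step 3. feedback reduction of W1, (W2+(W3*W4)): (16*s^2 - 12*s - 4)/(4*s^3 - 11*s^2 + 41*s + 6)
That last expression is T(s); at s = 0 only the constant terms survive, so T(0) = -4/6 = -2/3.

Answer: -2/3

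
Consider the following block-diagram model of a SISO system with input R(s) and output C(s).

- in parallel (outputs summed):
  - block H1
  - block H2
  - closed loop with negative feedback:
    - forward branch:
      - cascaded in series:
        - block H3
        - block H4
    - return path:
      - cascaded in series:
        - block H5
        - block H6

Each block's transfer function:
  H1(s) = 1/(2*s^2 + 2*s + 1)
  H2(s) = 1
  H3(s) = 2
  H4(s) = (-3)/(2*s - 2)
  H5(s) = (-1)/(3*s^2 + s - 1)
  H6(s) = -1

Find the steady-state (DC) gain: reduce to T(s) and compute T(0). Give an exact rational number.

First reduce the diagram to T(s).

Step 1. reduce the series chain H3, H4; result (-3)/(s - 1)
Step 2. multiply H5, H6 (series); result 1/(3*s^2 + s - 1)
Step 3. feedback reduction of (H3*H4), (H5*H6); result (-9*s^2 - 3*s + 3)/(3*s^3 - 2*s^2 - 2*s - 2)
Step 4. combine H1, H2, [(H3*H4)/(1+(H3*H4)*(H5*H6))] in parallel; result (6*s^5 - 16*s^4 - 26*s^3 - 21*s^2 - 5*s - 1)/(6*s^5 + 2*s^4 - 5*s^3 - 10*s^2 - 6*s - 2)
That last expression is T(s); at s = 0 only the constant terms survive, so T(0) = -1/(-2) = 1/2.

Answer: 1/2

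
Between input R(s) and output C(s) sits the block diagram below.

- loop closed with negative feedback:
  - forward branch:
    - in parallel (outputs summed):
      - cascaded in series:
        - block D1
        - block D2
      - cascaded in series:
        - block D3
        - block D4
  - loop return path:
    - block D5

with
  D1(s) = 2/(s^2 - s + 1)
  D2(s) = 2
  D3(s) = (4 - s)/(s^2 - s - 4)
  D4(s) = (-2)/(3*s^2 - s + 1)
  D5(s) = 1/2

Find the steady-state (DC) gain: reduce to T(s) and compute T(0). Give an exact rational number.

Reducing step by step:

[1] series reduction of D1, D2: 4/(s^2 - s + 1)
[2] series reduction of D3, D4: (2*s - 8)/(3*s^4 - 4*s^3 - 10*s^2 + 3*s - 4)
[3] parallel reduction of (D1*D2), (D3*D4): (12*s^4 - 14*s^3 - 50*s^2 + 22*s - 24)/(3*s^6 - 7*s^5 - 3*s^4 + 9*s^3 - 17*s^2 + 7*s - 4)
[4] reduce the feedback loop with forward ((D1*D2)+(D3*D4)) and return D5: (12*s^4 - 14*s^3 - 50*s^2 + 22*s - 24)/(3*s^6 - 7*s^5 + 3*s^4 + 2*s^3 - 42*s^2 + 18*s - 16)
DC gain: substitute s = 0 into T(s) from step 4: T(0) = -24/(-16) = 3/2.

Answer: 3/2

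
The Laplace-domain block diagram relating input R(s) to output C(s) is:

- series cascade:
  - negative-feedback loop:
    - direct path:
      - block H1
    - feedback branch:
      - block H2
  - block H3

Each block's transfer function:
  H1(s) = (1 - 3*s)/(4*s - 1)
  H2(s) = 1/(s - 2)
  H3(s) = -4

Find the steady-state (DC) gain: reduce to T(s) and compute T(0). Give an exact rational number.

[1] close the feedback loop around H1, H2; result (-3*s^2 + 7*s - 2)/(4*s^2 - 12*s + 3)
[2] multiply [H1/(1+H1*H2)], H3 (series); result (12*s^2 - 28*s + 8)/(4*s^2 - 12*s + 3)
Step 2 gives the overall T(s). Then T(0) = 8/3.

Answer: 8/3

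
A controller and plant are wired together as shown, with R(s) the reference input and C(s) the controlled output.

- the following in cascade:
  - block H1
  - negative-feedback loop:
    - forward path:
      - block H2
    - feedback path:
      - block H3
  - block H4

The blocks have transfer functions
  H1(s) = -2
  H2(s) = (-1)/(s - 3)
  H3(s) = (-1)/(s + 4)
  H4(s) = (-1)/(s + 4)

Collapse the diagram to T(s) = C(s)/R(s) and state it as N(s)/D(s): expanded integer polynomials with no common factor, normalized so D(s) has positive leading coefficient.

Answer: (-2)/(s^2 + s - 11)

Working:
(1) collapse the loop (H2 forward, H3 return): (-s - 4)/(s^2 + s - 11)
(2) combine H1, [H2/(1+H2*H3)], H4 in series: this yields T(s), and no further normalization is needed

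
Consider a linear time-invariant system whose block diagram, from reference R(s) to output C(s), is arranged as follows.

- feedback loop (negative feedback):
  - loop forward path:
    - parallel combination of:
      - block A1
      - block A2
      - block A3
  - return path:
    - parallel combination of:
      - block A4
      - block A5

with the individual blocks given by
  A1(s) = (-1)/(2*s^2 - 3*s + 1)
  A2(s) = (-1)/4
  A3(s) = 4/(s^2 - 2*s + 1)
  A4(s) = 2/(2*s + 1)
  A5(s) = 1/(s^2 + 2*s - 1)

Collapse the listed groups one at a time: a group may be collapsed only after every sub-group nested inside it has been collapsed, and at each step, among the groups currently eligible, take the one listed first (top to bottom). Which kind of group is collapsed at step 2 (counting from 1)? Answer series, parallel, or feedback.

1. sum the parallel branches A1, A2, A3
2. parallel reduction of A4, A5
3. close the feedback loop around (A1+A2+A3), (A4+A5)
The group at step 2 is a parallel group.

Hence the answer: parallel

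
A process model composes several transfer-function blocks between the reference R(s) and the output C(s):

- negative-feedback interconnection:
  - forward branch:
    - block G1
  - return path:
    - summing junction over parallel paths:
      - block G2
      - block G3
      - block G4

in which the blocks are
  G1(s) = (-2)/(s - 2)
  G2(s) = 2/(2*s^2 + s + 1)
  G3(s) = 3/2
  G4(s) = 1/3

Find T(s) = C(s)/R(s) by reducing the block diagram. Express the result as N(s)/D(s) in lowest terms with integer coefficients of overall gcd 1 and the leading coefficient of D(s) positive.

First reduce the diagram to T(s).

1. reduce the parallel group G2, G3, G4; result (22*s^2 + 11*s + 23)/(12*s^2 + 6*s + 6)
2. reduce the feedback loop with forward G1 and return (G2+G3+G4), which is the overall transfer function T(s) = C(s)/R(s) in lowest terms

Answer: (-12*s^2 - 6*s - 6)/(6*s^3 - 31*s^2 - 14*s - 29)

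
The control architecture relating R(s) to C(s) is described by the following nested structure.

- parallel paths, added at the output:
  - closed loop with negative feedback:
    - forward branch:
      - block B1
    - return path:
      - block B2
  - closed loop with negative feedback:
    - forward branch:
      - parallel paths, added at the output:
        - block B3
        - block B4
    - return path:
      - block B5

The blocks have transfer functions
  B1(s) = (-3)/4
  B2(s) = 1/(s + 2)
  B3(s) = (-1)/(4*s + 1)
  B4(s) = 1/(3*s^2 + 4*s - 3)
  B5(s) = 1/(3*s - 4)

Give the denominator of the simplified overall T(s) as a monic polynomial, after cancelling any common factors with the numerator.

First reduce the diagram to T(s).

(1) collapse the loop (B1 forward, B2 return); result (-3*s - 6)/(4*s + 5)
(2) add B3, B4 (parallel); result (4 - 3*s^2)/(12*s^3 + 19*s^2 - 8*s - 3)
(3) apply the feedback formula to (B3+B4), B5; result (-9*s^3 + 12*s^2 + 12*s - 16)/(36*s^4 + 9*s^3 - 103*s^2 + 23*s + 16)
(4) parallel reduction of [B1/(1+B1*B2)], [(B3+B4)/(1+(B3+B4)*B5)]; result (-108*s^5 - 279*s^4 + 258*s^3 + 657*s^2 - 190*s - 176)/(144*s^5 + 216*s^4 - 367*s^3 - 423*s^2 + 179*s + 80)
No further cancellation is possible in the step-4 result, so that is T(s). Its denominator becomes monic after dividing by the leading coefficient 144.

Answer: s^5 + 3*s^4/2 - 367*s^3/144 - 47*s^2/16 + 179*s/144 + 5/9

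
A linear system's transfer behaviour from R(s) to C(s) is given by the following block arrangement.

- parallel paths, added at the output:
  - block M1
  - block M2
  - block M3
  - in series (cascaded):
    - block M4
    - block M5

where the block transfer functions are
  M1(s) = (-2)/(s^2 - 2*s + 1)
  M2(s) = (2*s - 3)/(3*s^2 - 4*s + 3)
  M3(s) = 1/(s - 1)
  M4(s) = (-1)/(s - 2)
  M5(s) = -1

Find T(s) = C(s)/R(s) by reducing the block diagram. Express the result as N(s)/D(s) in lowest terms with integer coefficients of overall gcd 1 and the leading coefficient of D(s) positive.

Reducing step by step:

Step 1. cascade M4, M5; result 1/(s - 2)
Step 2. add M1, M2, M3, (M4*M5) (parallel) - this is the overall T(s), already in the required normalized form

Answer: (8*s^4 - 40*s^3 + 77*s^2 - 68*s + 27)/(3*s^5 - 16*s^4 + 34*s^3 - 38*s^2 + 23*s - 6)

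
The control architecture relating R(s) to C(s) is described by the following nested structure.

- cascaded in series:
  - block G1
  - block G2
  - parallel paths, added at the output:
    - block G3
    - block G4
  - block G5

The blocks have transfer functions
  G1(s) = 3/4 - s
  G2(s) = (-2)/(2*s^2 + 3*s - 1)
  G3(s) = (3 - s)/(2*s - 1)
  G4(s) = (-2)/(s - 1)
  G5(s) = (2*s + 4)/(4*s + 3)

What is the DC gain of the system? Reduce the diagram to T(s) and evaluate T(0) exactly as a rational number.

[1] sum the parallel branches G3, G4 gives (-s^2 - 1)/(2*s^2 - 3*s + 1)
[2] series reduction of G1, G2, (G3+G4), G5 gives (-4*s^4 - 5*s^3 + 2*s^2 - 5*s + 6)/(16*s^5 + 12*s^4 - 36*s^3 - 3*s^2 + 14*s - 3)
That last expression is T(s); at s = 0 only the constant terms survive, so T(0) = 6/(-3) = -2.

Final answer: -2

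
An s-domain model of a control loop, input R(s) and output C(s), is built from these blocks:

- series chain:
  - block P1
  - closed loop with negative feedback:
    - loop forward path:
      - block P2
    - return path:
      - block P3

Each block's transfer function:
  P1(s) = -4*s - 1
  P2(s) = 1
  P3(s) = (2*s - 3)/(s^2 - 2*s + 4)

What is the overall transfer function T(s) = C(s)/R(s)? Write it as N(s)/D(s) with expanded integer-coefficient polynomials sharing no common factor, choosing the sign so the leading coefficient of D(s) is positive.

Step 1 - close the feedback loop around P2, P3, giving (s^2 - 2*s + 4)/(s^2 + 1)
Step 2 - multiply P1, [P2/(1+P2*P3)] (series), giving the overall T(s)

Final answer: (-4*s^3 + 7*s^2 - 14*s - 4)/(s^2 + 1)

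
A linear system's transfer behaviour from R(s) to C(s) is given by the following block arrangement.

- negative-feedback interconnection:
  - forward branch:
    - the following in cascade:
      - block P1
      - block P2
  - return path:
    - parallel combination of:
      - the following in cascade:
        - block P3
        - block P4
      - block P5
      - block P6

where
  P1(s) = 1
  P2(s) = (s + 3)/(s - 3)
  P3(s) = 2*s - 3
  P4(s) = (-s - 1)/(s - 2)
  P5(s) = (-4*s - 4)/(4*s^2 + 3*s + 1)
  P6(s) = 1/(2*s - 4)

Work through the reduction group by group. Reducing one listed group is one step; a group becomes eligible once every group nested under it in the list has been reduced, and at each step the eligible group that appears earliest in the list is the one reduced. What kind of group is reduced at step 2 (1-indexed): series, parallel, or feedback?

1. series reduction of P1, P2
2. cascade P3, P4
3. add (P3*P4), P5, P6 (parallel)
4. feedback reduction of (P1*P2), ((P3*P4)+P5+P6)
So the answer for step 2 is series.

Final answer: series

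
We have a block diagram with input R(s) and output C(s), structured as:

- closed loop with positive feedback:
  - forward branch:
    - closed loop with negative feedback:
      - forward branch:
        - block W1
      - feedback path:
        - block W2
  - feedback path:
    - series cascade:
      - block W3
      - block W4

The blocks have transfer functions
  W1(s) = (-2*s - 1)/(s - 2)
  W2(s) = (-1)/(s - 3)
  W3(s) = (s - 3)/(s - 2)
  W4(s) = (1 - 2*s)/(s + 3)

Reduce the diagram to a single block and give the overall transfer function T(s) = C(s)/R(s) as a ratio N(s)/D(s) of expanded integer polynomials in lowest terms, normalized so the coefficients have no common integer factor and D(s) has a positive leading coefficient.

Answer: (2*s^4 - 3*s^3 - 20*s^2 + 27*s + 18)/(3*s^4 - 22*s^3 + 37*s^2 - 19*s + 33)

Working:
[1] reduce the feedback loop with forward W1 and return W2 -> (-2*s^2 + 5*s + 3)/(s^2 - 3*s + 7)
[2] multiply W3, W4 (series) -> (-2*s^2 + 7*s - 3)/(s^2 + s - 6)
[3] reduce the feedback loop with forward [W1/(1+W1*W2)] and return (W3*W4), giving the overall T(s)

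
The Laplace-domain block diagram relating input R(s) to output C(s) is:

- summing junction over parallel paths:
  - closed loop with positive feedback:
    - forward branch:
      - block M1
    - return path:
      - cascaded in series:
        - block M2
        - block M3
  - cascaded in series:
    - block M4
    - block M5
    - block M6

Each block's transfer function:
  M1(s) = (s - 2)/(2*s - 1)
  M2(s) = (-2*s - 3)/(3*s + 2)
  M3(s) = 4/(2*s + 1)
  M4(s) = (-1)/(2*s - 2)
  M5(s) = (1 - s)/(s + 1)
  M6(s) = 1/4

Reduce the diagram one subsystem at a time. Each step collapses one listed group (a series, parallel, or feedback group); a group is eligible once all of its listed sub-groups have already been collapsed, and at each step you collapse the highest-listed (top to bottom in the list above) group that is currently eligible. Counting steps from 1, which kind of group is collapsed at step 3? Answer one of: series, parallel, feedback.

[1] cascade M2, M3
[2] collapse the loop (M1 forward, (M2*M3) return)
[3] multiply M4, M5, M6 (series)
[4] add [M1/(1-M1*(M2*M3))], (M4*M5*M6) (parallel)
So the answer for step 3 is series.

Hence the answer: series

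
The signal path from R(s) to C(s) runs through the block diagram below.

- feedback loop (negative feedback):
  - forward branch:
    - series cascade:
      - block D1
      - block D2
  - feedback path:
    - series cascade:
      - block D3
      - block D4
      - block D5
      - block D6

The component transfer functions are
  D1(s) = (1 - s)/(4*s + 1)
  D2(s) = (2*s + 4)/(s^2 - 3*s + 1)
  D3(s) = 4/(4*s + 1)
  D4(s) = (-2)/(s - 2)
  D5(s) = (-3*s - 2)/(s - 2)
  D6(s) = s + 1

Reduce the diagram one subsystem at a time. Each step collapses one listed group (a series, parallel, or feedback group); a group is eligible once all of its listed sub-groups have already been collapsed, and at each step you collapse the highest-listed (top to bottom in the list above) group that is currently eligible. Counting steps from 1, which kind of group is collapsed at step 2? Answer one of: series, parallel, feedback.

Answer: series

Working:
1. reduce the series chain D1, D2
2. reduce the series chain D3, D4, D5, D6
3. reduce the feedback loop with forward (D1*D2) and return (D3*D4*D5*D6)
The group at step 2 is a series group.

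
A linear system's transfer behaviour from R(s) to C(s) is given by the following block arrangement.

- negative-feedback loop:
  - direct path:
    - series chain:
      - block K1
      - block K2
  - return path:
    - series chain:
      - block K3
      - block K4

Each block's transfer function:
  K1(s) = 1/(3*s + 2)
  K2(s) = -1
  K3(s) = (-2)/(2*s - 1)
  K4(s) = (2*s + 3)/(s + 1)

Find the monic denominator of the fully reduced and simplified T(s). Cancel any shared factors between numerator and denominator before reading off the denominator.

Step 1: multiply K1, K2 (series) -> (-1)/(3*s + 2)
Step 2: cascade K3, K4 -> (-4*s - 6)/(2*s^2 + s - 1)
Step 3: close the feedback loop around (K1*K2), (K3*K4) -> (-2*s^2 - s + 1)/(6*s^3 + 7*s^2 + 3*s + 4)
T(s) is the step-3 result (common factors already cancelled). Leading coefficient of the denominator: 6. Divide through by 6 for the monic polynomial.

Hence the answer: s^3 + 7*s^2/6 + s/2 + 2/3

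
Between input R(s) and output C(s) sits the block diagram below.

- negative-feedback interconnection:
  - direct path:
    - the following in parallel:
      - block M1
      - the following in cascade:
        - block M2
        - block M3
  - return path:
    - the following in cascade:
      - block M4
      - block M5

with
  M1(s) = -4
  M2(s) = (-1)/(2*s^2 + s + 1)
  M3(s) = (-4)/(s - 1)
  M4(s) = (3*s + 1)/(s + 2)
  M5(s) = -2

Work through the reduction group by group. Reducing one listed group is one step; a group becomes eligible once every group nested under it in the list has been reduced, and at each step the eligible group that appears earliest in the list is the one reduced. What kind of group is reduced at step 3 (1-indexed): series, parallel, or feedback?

Step 1. series reduction of M2, M3
Step 2. parallel reduction of M1, (M2*M3)
Step 3. multiply M4, M5 (series)
Step 4. close the feedback loop around (M1+(M2*M3)), (M4*M5)
At step 3 the group reduced is series.

Hence the answer: series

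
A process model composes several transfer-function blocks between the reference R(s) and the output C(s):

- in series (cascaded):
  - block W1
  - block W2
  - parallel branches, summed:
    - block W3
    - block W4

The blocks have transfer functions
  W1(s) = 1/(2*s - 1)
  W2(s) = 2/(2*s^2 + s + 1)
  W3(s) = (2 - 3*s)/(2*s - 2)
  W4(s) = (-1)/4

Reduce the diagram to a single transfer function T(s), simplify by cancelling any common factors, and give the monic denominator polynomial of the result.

Answer: s^4 - s^3 + s^2/4 - s/2 + 1/4

Working:
(1) sum the parallel branches W3, W4; result (5 - 7*s)/(4*s - 4)
(2) cascade W1, W2, (W3+W4); result (5 - 7*s)/(8*s^4 - 8*s^3 + 2*s^2 - 4*s + 2)
That last expression is T(s), already simplified. Scaling its denominator by 1/8 (the reciprocal of the leading coefficient) yields the monic denominator.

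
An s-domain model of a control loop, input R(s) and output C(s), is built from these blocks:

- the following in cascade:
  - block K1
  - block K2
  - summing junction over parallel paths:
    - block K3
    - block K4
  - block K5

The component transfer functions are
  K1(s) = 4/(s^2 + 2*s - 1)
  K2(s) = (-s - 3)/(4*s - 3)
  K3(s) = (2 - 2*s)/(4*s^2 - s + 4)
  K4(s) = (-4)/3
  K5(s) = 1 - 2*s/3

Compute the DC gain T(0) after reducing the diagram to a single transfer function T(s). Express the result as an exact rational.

Step 1. add K3, K4 (parallel) = (-16*s^2 - 2*s - 10)/(12*s^2 - 3*s + 12)
Step 2. series reduction of K1, K2, (K3+K4), K5 = (-128*s^4 - 208*s^3 + 472*s^2 - 48*s + 360)/(144*s^5 + 144*s^4 - 261*s^3 + 378*s^2 - 387*s + 108)
Evaluating the step-2 result (the overall T(s)) at s = 0 gives T(0) = 360/108 = 10/3.

Therefore the answer is 10/3.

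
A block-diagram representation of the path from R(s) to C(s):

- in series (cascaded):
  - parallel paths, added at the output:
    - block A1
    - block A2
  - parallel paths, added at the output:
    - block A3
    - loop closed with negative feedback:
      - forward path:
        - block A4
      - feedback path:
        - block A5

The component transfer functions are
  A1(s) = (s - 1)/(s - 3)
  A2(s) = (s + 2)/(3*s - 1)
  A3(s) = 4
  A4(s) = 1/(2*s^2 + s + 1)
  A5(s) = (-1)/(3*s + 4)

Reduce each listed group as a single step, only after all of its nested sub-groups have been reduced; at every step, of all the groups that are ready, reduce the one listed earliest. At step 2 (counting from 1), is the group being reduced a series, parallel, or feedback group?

[1] sum the parallel branches A1, A2
[2] close the feedback loop around A4, A5
[3] add A3, [A4/(1+A4*A5)] (parallel)
[4] cascade (A1+A2), (A3+[A4/(1+A4*A5)])
At step 2 the group reduced is feedback.

Answer: feedback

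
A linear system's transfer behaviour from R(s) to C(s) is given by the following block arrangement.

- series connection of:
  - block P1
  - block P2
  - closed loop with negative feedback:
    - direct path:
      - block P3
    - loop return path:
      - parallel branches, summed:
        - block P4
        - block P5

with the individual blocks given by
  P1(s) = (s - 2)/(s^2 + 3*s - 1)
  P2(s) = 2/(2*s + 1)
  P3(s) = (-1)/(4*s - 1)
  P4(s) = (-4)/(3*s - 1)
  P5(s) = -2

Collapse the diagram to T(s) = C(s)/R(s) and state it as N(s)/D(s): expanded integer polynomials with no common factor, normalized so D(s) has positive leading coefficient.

(1) sum the parallel branches P4, P5: (-6*s - 2)/(3*s - 1)
(2) feedback reduction of P3, (P4+P5): (1 - 3*s)/(12*s^2 - s + 3)
(3) combine P1, P2, [P3/(1+P3*(P4+P5))] in series; the result is T(s) itself (integer coefficients, no common factor, positive leading denominator coefficient)

Therefore the answer is (-6*s^2 + 14*s - 4)/(24*s^5 + 82*s^4 + 11*s^3 + 8*s^2 + 4*s - 3).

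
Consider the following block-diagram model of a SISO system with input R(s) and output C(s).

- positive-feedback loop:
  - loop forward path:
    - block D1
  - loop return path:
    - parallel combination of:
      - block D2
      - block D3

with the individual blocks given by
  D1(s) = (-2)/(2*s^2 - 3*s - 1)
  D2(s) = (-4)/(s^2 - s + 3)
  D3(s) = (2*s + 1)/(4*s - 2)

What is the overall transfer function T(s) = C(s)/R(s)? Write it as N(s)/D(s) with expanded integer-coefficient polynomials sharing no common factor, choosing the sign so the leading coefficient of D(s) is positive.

Step 1: combine D2, D3 in parallel -> (2*s^3 - s^2 - 11*s + 11)/(4*s^3 - 6*s^2 + 14*s - 6)
Step 2: collapse the loop (D1 forward, (D2+D3) return) - this is the overall T(s), already in the required normalized form

Answer: (-4*s^3 + 6*s^2 - 14*s + 6)/(4*s^5 - 12*s^4 + 23*s^3 - 25*s^2 - 9*s + 14)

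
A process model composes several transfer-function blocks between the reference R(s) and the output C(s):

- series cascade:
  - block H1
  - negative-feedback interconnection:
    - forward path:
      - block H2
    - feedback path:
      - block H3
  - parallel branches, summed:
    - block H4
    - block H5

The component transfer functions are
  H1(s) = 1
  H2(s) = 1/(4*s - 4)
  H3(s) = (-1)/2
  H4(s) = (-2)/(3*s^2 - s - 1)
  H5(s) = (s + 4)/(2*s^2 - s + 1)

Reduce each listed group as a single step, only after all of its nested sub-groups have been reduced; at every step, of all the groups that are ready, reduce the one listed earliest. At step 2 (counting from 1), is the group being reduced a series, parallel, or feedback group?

Reducing step by step:

Step 1 - close the feedback loop around H2, H3
Step 2 - add H4, H5 (parallel)
Step 3 - series reduction of H1, [H2/(1+H2*H3)], (H4+H5)
The group at step 2 is a parallel group.

Answer: parallel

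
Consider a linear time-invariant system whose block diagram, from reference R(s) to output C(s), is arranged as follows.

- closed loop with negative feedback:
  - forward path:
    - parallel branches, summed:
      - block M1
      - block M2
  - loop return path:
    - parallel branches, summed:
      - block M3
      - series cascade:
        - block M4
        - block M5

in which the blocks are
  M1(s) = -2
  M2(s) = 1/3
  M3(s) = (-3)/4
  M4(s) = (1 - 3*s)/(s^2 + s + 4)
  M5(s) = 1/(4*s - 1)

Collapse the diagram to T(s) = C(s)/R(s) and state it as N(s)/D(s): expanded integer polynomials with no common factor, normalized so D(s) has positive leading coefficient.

The answer is (-80*s^3 - 60*s^2 - 300*s + 80)/(108*s^3 + 81*s^2 + 465*s - 128).

Reasoning:
Step 1: combine M1, M2 in parallel: (-5)/3
Step 2: series reduction of M4, M5: (1 - 3*s)/(4*s^3 + 3*s^2 + 15*s - 4)
Step 3: parallel reduction of M3, (M4*M5): (-12*s^3 - 9*s^2 - 57*s + 16)/(16*s^3 + 12*s^2 + 60*s - 16)
Step 4: feedback reduction of (M1+M2), (M3+(M4*M5)), giving the overall T(s)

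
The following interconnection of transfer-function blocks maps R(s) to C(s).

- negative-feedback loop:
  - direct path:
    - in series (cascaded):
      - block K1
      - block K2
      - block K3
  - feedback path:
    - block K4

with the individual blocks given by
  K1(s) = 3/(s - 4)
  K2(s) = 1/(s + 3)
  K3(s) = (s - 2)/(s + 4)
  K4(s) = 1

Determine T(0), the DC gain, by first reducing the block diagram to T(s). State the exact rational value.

First reduce the diagram to T(s).

1. cascade K1, K2, K3; result (3*s - 6)/(s^3 + 3*s^2 - 16*s - 48)
2. collapse the loop ((K1*K2*K3) forward, K4 return); result (3*s - 6)/(s^3 + 3*s^2 - 13*s - 54)
The step-2 result is T(s). Setting s = 0: T(0) = -6/(-54) = 1/9.

Answer: 1/9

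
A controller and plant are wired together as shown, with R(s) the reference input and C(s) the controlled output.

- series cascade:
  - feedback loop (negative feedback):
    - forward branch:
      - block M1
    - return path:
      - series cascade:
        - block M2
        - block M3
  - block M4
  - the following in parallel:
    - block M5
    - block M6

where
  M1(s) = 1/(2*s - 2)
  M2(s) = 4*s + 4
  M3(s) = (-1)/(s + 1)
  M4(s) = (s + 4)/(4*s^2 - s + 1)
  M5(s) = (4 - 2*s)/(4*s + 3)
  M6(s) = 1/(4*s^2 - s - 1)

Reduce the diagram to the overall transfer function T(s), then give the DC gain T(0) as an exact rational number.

Answer: -2/9

Working:
Step 1. cascade M2, M3; result -4
Step 2. reduce the feedback loop with forward M1 and return (M2*M3); result 1/(2*s - 6)
Step 3. combine M5, M6 in parallel; result (-8*s^3 + 18*s^2 + 2*s - 1)/(16*s^3 + 8*s^2 - 7*s - 3)
Step 4. series reduction of [M1/(1+M1*(M2*M3))], M4, (M5+M6); result (-8*s^4 - 14*s^3 + 74*s^2 + 7*s - 4)/(128*s^6 - 352*s^5 - 136*s^4 + 126*s^3 - 26*s^2 + 18*s + 18)
DC gain: substitute s = 0 into T(s) from step 4: T(0) = -4/18 = -2/9.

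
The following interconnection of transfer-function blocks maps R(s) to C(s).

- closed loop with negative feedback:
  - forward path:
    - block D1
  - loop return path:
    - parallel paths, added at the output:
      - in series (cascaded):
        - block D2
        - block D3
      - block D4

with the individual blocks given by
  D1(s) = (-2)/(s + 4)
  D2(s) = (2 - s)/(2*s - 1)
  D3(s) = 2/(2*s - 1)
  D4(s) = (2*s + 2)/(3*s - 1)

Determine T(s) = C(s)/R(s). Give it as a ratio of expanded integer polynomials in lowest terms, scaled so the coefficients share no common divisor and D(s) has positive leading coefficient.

First reduce the diagram to T(s).

(1) series reduction of D2, D3: (4 - 2*s)/(4*s^2 - 4*s + 1)
(2) combine (D2*D3), D4 in parallel: (8*s^3 - 6*s^2 + 8*s - 2)/(12*s^3 - 16*s^2 + 7*s - 1)
(3) collapse the loop (D1 forward, ((D2*D3)+D4) return), which is the overall transfer function T(s) = C(s)/R(s) in lowest terms

Answer: (-24*s^3 + 32*s^2 - 14*s + 2)/(12*s^4 + 16*s^3 - 45*s^2 + 11*s)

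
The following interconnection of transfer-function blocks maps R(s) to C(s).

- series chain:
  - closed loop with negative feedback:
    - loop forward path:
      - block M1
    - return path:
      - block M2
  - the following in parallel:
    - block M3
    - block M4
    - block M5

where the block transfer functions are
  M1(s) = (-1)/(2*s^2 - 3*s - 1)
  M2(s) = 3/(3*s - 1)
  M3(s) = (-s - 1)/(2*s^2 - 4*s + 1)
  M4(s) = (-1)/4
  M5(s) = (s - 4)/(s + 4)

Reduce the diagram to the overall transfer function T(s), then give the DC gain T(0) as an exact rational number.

The answer is 9/8.

Reasoning:
Step 1 - close the feedback loop around M1, M2: (1 - 3*s)/(6*s^3 - 11*s^2 - 2)
Step 2 - combine M3, M4, M5 in parallel: (6*s^3 - 56*s^2 + 63*s - 36)/(8*s^3 + 16*s^2 - 60*s + 16)
Step 3 - reduce the series chain [M1/(1+M1*M2)], (M3+M4+M5): (-18*s^4 + 174*s^3 - 245*s^2 + 171*s - 36)/(48*s^6 + 8*s^5 - 536*s^4 + 740*s^3 - 208*s^2 + 120*s - 32)
The step-3 result is T(s). Setting s = 0: T(0) = -36/(-32) = 9/8.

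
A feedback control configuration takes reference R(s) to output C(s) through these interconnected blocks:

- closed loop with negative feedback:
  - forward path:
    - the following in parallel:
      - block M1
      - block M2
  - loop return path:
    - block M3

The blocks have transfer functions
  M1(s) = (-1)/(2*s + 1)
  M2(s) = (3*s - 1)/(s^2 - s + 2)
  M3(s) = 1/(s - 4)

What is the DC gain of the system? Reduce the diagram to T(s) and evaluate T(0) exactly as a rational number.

(1) add M1, M2 (parallel), giving (5*s^2 + 2*s - 3)/(2*s^3 - s^2 + 3*s + 2)
(2) reduce the feedback loop with forward (M1+M2) and return M3, giving (5*s^3 - 18*s^2 - 11*s + 12)/(2*s^4 - 9*s^3 + 12*s^2 - 8*s - 11)
The step-2 result is T(s). Setting s = 0: T(0) = 12/(-11) = -12/11.

Final answer: -12/11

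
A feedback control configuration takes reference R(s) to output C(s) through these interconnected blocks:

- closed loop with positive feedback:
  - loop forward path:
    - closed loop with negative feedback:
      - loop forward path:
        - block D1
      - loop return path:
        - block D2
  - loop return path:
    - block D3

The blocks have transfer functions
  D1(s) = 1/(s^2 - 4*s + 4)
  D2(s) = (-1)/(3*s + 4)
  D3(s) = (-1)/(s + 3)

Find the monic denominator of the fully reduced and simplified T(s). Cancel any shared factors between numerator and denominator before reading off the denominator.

Answer: s^4 + s^3/3 - 28*s^2/3 + 2*s + 49/3

Working:
Step 1 - close the feedback loop around D1, D2 = (3*s + 4)/(3*s^3 - 8*s^2 - 4*s + 15)
Step 2 - reduce the feedback loop with forward [D1/(1+D1*D2)] and return D3 = (3*s^2 + 13*s + 12)/(3*s^4 + s^3 - 28*s^2 + 6*s + 49)
The result of step 2 is T(s) in lowest terms. Its denominator has leading coefficient 3; dividing the denominator through by 3 makes it monic.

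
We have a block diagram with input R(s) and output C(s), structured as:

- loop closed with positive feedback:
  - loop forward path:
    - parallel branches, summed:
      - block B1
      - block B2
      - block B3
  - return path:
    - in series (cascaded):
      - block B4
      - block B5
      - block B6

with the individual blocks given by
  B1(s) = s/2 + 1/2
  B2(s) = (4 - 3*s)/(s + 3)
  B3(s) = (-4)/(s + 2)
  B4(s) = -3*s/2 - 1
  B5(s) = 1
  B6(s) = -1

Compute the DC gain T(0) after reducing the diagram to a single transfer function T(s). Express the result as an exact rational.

Step 1. reduce the parallel group B1, B2, B3, giving (s^3 - s - 2)/(2*s^2 + 10*s + 12)
Step 2. series reduction of B4, B5, B6, giving 3*s/2 + 1
Step 3. reduce the feedback loop with forward (B1+B2+B3) and return (B4*B5*B6), giving (-2*s^3 + 2*s + 4)/(3*s^4 + 2*s^3 - 7*s^2 - 28*s - 28)
Evaluating the step-3 result (the overall T(s)) at s = 0 gives T(0) = 4/(-28) = -1/7.

Answer: -1/7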